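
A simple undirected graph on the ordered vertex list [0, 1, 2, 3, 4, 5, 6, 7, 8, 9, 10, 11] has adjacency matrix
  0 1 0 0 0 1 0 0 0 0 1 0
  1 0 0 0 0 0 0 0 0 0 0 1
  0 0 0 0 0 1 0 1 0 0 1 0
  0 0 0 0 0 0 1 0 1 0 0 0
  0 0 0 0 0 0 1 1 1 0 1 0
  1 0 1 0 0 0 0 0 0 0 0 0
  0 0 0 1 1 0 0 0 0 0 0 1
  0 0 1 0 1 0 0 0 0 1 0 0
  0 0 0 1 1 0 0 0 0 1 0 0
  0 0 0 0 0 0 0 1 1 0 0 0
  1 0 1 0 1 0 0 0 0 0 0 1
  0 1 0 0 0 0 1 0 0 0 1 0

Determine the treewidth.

A width-3 tree decomposition is:
Bags: B1 = {0, 1, 5, 11}  B2 = {0, 5, 10, 11}  B3 = {2, 5, 10, 11}  B4 = {2, 6, 10, 11}  B5 = {2, 4, 6, 10}  B6 = {2, 4, 6, 7}  B7 = {3, 4, 6, 7}  B8 = {3, 4, 7, 8}  B9 = {3, 7, 8, 9}
Tree: B1–B2, B2–B3, B3–B4, B4–B5, B5–B6, B6–B7, B7–B8, B8–B9
Every bag has size at most 4, so the width is 4 − 1 = 3 and tw(G) ≤ 3. For the lower bound: the 4 vertex sets {0,1,5}, {11}, {10}, {2,4,6,7} are disjoint, each induces a connected subgraph, and every pair is joined by at least one edge of G. Contracting each set to a single vertex therefore yields K_{4} as a minor, and since treewidth is minor-monotone, tw(G) ≥ tw(K_{4}) = 3. Therefore the treewidth is 3.

3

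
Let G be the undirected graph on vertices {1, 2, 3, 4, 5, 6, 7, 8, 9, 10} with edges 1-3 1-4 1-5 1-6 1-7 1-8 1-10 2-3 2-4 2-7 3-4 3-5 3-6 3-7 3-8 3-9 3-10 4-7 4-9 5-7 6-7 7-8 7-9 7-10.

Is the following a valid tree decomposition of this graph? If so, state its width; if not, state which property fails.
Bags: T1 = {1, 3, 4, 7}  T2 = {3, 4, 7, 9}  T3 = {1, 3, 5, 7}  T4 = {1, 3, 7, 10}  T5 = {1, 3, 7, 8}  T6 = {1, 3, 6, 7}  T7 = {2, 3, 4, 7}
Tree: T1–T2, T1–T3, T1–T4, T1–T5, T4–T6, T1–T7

Yes; width 3.

Every vertex of G appears in some bag (union = {1, 2, 3, 4, 5, 6, 7, 8, 9, 10}); every edge is covered by a bag; and for each vertex v the set of bags containing v is connected in the bag tree. The decomposition is therefore valid. The largest bag has 4 vertices, so the width is 3.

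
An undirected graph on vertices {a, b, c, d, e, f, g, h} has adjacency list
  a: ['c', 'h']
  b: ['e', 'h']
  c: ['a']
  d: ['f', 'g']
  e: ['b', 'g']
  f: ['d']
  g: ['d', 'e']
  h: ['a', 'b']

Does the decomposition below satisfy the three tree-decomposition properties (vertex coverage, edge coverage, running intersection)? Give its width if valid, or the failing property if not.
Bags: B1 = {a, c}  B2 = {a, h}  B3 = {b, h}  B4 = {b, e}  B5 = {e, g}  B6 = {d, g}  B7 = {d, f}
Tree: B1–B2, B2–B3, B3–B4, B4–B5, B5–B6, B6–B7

Checking the three conditions: (i) the bags cover all of {a, b, c, d, e, f, g, h}; (ii) for each edge, some bag contains both endpoints; (iii) the bags containing any fixed vertex form a subtree. All hold, so the decomposition is valid with width 2 − 1 = 1.

Yes; width 1.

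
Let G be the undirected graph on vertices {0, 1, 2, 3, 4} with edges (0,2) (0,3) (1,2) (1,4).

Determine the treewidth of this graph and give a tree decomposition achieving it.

Treewidth 1.
One optimal decomposition is:
Bags: B1 = {0, 3}  B2 = {0, 2}  B3 = {1, 2}  B4 = {1, 4}
Tree: B1–B2, B2–B3, B3–B4

Each bag holds 2 vertices, so the decomposition has width 1, which upper-bounds the treewidth. G has an edge, so its treewidth is at least 1. The upper and lower bounds meet at 1, so that is the treewidth.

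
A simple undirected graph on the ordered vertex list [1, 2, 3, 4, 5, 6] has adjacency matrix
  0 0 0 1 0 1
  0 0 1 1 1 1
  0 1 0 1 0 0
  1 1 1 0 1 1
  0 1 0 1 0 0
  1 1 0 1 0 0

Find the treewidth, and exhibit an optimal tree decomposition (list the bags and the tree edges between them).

The largest bag has 3 vertices, giving width 2; this decomposition certifies tw(G) ≤ 2. On the other hand G contains the 3-clique {1, 4, 6}. A clique must lie in a single bag of any decomposition, so no decomposition can have width below 2. Hence tw(G) = 2 exactly.

Treewidth 2.
One optimal decomposition is:
Bags: B1 = {1, 4, 6}  B2 = {2, 4, 6}  B3 = {2, 4, 5}  B4 = {2, 3, 4}
Tree: B1–B2, B2–B3, B3–B4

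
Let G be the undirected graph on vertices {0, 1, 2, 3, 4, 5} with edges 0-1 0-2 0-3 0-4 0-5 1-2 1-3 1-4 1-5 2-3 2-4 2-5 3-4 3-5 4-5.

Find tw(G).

5

A width-5 tree decomposition is:
Bags: B1 = {0, 1, 2, 3, 4, 5}
Tree: (single bag)
A single bag containing all 6 vertices is trivially a valid decomposition of width 5. Conversely, {0, 1, 2, 3, 4, 5} is a clique of size 6, and the vertices of any clique must share a bag in every tree decomposition; so some bag has ≥ 6 vertices and tw(G) ≥ 5. Hence tw(G) = 5 exactly.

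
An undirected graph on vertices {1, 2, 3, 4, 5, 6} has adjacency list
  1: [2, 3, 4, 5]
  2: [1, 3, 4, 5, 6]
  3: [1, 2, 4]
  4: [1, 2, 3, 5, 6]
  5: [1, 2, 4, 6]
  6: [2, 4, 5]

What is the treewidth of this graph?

3

A width-3 tree decomposition is:
Bags: B1 = {2, 4, 5, 6}  B2 = {1, 2, 4, 5}  B3 = {1, 2, 3, 4}
Tree: B1–B2, B2–B3
Every bag has size at most 4, so the width is 4 − 1 = 3 and tw(G) ≤ 3. Conversely, {1, 2, 3, 4} is a clique of size 4, and the vertices of any clique must share a bag in every tree decomposition; so some bag has ≥ 4 vertices and tw(G) ≥ 3. The upper and lower bounds meet at 3, so that is the treewidth.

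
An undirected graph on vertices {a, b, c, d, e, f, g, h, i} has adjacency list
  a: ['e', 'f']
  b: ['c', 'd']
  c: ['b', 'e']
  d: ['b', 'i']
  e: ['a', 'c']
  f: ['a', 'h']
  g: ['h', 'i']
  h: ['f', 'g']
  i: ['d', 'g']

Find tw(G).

A width-2 tree decomposition is:
Bags: B1 = {b, c, e}  B2 = {b, d, e}  B3 = {d, e, i}  B4 = {e, g, i}  B5 = {e, g, h}  B6 = {e, f, h}  B7 = {a, e, f}
Tree: B1–B2, B2–B3, B3–B4, B4–B5, B5–B6, B6–B7
The largest bag has 3 vertices, giving width 2; this decomposition certifies tw(G) ≤ 2. For the lower bound, G contains the cycle e–c–b–d–i–g–h–f–a–e, so G is not a forest; only forests have treewidth ≤ 1, hence tw(G) ≥ 2. Combining the bounds, tw(G) = 2.

2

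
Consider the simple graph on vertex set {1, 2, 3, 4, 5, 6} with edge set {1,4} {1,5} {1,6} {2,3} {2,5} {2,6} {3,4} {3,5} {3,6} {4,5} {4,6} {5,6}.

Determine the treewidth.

A width-3 tree decomposition is:
Bags: B1 = {3, 4, 5, 6}  B2 = {1, 4, 5, 6}  B3 = {2, 3, 5, 6}
Tree: B1–B2, B1–B3
The largest bag has 4 vertices, giving width 3; this decomposition certifies tw(G) ≤ 3. On the other hand G contains the 4-clique {1, 4, 5, 6}. A clique must lie in a single bag of any decomposition, so no decomposition can have width below 3. Combining the bounds, tw(G) = 3.

3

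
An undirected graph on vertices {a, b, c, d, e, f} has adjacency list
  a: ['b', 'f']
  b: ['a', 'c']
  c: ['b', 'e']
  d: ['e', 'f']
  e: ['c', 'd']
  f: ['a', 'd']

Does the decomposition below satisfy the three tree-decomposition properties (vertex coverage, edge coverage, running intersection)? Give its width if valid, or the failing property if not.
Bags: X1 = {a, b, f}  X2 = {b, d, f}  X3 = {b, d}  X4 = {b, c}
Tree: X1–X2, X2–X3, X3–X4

No — vertex e appears in no bag.

A tree decomposition must satisfy three properties: every vertex lies in some bag; for every edge, both endpoints lie together in some bag; and for every vertex, the bags containing it form a connected subtree. Here vertex e appears in no bag, so the decomposition is invalid.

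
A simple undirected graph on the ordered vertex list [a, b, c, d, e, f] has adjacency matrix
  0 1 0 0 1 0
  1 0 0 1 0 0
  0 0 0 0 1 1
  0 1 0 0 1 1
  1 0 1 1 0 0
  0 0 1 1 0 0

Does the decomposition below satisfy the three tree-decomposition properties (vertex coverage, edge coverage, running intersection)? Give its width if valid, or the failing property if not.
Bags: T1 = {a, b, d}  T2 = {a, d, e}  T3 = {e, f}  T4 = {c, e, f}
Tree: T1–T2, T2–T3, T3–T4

A tree decomposition must satisfy three properties: every vertex lies in some bag; for every edge, both endpoints lie together in some bag; and for every vertex, the bags containing it form a connected subtree. Here edge (d,f) lies in no bag, so the decomposition is invalid.

No — edge (d,f) lies in no bag.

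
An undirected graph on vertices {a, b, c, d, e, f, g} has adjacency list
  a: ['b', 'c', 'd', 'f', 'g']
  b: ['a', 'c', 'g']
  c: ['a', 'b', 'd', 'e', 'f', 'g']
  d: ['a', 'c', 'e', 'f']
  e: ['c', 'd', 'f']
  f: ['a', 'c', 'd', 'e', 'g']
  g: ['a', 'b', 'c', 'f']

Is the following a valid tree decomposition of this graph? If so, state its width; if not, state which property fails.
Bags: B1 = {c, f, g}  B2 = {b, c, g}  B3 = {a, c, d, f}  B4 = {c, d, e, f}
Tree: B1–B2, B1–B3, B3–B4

No — edge (a,g) lies in no bag.

A tree decomposition must satisfy three properties: every vertex lies in some bag; for every edge, both endpoints lie together in some bag; and for every vertex, the bags containing it form a connected subtree. Here edge (a,g) lies in no bag, so the decomposition is invalid.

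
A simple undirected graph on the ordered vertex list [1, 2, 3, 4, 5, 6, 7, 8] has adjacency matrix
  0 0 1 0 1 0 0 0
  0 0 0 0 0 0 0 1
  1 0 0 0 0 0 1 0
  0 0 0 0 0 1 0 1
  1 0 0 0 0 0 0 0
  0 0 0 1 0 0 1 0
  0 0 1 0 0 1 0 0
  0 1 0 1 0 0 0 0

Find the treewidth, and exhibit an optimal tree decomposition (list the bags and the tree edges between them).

Treewidth 1.
Bags: B1 = {2, 8}  B2 = {4, 8}  B3 = {4, 6}  B4 = {6, 7}  B5 = {3, 7}  B6 = {1, 3}  B7 = {1, 5}
Tree: B1–B2, B2–B3, B3–B4, B4–B5, B5–B6, B6–B7

The largest bag has 2 vertices, giving width 1; this decomposition certifies tw(G) ≤ 1. Any graph with an edge has treewidth ≥ 1, and G has the edge 2–8. Therefore the treewidth is 1.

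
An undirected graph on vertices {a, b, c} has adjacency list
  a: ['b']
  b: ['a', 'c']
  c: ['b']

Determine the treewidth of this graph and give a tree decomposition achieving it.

The largest bag has 2 vertices, giving width 1; this decomposition certifies tw(G) ≤ 1. G has an edge, so its treewidth is at least 1. Hence tw(G) = 1 exactly.

Treewidth 1.
One optimal decomposition is:
Bags: B1 = {b, c}  B2 = {a, b}
Tree: B1–B2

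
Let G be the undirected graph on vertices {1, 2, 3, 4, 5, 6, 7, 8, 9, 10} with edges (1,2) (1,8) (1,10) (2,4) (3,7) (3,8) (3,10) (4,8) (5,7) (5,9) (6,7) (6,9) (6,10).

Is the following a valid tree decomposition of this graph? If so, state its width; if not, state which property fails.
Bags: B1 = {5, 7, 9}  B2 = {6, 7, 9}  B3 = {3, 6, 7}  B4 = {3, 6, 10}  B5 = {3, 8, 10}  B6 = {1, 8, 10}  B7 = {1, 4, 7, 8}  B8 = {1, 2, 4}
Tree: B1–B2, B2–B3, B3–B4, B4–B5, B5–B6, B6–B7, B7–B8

No — bags containing vertex 7 are not connected in the tree.

A tree decomposition must satisfy three properties: every vertex lies in some bag; for every edge, both endpoints lie together in some bag; and for every vertex, the bags containing it form a connected subtree. Here bags containing vertex 7 are not connected in the tree, so the decomposition is invalid.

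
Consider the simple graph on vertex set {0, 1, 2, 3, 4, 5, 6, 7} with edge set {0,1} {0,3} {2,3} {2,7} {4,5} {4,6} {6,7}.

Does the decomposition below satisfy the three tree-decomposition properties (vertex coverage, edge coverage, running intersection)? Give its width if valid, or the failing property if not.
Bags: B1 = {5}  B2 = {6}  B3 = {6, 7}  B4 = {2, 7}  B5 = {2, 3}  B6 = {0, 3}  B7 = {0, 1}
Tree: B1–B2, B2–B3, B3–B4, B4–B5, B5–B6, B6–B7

No — vertex 4 appears in no bag.

A tree decomposition must satisfy three properties: every vertex lies in some bag; for every edge, both endpoints lie together in some bag; and for every vertex, the bags containing it form a connected subtree. Here vertex 4 appears in no bag, so the decomposition is invalid.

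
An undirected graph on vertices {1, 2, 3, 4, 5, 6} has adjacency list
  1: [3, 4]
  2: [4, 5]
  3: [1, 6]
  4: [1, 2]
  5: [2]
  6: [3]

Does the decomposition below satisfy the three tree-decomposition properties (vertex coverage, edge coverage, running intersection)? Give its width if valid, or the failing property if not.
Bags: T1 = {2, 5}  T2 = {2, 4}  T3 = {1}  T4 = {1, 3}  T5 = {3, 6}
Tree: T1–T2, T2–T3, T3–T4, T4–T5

A tree decomposition must satisfy three properties: every vertex lies in some bag; for every edge, both endpoints lie together in some bag; and for every vertex, the bags containing it form a connected subtree. Here edge (4,1) lies in no bag, so the decomposition is invalid.

No — edge (4,1) lies in no bag.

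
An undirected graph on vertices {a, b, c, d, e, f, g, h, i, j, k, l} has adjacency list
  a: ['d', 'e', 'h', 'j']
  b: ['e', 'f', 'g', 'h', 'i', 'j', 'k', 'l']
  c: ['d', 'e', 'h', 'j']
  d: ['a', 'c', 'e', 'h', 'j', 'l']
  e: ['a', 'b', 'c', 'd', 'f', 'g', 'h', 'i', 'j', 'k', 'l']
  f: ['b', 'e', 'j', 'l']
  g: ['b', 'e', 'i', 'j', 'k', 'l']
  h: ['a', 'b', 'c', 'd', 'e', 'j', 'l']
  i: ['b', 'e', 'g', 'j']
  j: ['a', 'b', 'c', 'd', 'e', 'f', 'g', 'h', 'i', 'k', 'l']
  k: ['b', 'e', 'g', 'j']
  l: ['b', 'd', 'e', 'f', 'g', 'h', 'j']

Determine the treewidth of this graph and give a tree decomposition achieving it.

Treewidth 4.
One optimal decomposition is:
Bags: B1 = {b, e, h, j, l}  B2 = {b, e, g, j, l}  B3 = {d, e, h, j, l}  B4 = {b, e, g, j, k}  B5 = {c, d, e, h, j}  B6 = {a, d, e, h, j}  B7 = {b, e, g, i, j}  B8 = {b, e, f, j, l}
Tree: B1–B2, B1–B3, B2–B4, B3–B5, B3–B6, B4–B7, B1–B8

The largest bag has 5 vertices, giving width 4; this decomposition certifies tw(G) ≤ 4. Conversely, {c, d, e, h, j} is a clique of size 5, and the vertices of any clique must share a bag in every tree decomposition; so some bag has ≥ 5 vertices and tw(G) ≥ 4. Therefore the treewidth is 4.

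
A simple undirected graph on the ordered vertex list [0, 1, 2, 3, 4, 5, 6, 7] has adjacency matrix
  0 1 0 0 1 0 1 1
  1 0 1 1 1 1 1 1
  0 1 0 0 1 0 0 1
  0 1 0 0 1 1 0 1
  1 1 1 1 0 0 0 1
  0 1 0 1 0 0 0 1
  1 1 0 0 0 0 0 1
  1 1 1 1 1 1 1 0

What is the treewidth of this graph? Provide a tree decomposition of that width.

Each bag holds 4 vertices, so the decomposition has width 3, which upper-bounds the treewidth. On the other hand G contains the 4-clique {0, 1, 4, 7}. A clique must lie in a single bag of any decomposition, so no decomposition can have width below 3. Hence tw(G) = 3 exactly.

Treewidth 3.
One optimal decomposition is:
Bags: B1 = {0, 1, 4, 7}  B2 = {1, 3, 4, 7}  B3 = {0, 1, 6, 7}  B4 = {1, 2, 4, 7}  B5 = {1, 3, 5, 7}
Tree: B1–B2, B1–B3, B2–B4, B2–B5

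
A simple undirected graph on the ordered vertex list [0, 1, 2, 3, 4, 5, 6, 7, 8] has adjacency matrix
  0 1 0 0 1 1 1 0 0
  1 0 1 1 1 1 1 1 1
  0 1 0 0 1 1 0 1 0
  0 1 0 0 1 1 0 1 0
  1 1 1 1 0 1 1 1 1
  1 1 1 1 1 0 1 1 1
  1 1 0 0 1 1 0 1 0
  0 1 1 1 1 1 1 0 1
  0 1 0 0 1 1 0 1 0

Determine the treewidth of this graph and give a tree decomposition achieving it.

Every bag has size at most 5, so the width is 5 − 1 = 4 and tw(G) ≤ 4. On the other hand G contains the 5-clique {0, 1, 4, 5, 6}. A clique must lie in a single bag of any decomposition, so no decomposition can have width below 4. Hence tw(G) = 4 exactly.

Treewidth 4.
Bags: B1 = {1, 2, 4, 5, 7}  B2 = {1, 4, 5, 6, 7}  B3 = {1, 3, 4, 5, 7}  B4 = {0, 1, 4, 5, 6}  B5 = {1, 4, 5, 7, 8}
Tree: B1–B2, B1–B3, B2–B4, B2–B5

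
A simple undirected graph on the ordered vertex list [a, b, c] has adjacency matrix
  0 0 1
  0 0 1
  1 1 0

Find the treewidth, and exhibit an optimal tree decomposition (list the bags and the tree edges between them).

Treewidth 1.
One such decomposition:
Bags: B1 = {b, c}  B2 = {a, c}
Tree: B1–B2

The largest bag has 2 vertices, giving width 1; this decomposition certifies tw(G) ≤ 1. Any graph with an edge has treewidth ≥ 1, and G has the edge b–c. Therefore the treewidth is 1.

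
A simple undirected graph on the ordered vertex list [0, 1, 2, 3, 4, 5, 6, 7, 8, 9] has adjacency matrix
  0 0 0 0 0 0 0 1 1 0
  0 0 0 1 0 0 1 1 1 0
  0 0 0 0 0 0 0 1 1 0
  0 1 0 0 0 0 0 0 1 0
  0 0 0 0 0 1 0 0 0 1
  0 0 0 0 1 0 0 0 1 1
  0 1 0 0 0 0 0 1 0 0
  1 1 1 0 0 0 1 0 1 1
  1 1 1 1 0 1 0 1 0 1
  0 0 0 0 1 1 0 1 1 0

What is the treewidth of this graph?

2

A width-2 tree decomposition is:
Bags: B1 = {1, 6, 7}  B2 = {1, 7, 8}  B3 = {7, 8, 9}  B4 = {1, 3, 8}  B5 = {5, 8, 9}  B6 = {2, 7, 8}  B7 = {0, 7, 8}  B8 = {4, 5, 9}
Tree: B1–B2, B2–B3, B2–B4, B3–B5, B2–B6, B6–B7, B5–B8
The largest bag has 3 vertices, giving width 2; this decomposition certifies tw(G) ≤ 2. On the other hand G contains the 3-clique {1, 3, 8}. A clique must lie in a single bag of any decomposition, so no decomposition can have width below 2. The upper and lower bounds meet at 2, so that is the treewidth.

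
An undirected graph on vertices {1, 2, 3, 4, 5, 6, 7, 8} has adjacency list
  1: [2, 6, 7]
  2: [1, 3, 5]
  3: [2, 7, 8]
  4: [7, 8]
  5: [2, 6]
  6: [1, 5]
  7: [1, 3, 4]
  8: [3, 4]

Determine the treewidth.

2

A width-2 tree decomposition is:
Bags: B1 = {1, 5, 6}  B2 = {1, 2, 5}  B3 = {1, 2, 7}  B4 = {2, 3, 7}  B5 = {3, 4, 7}  B6 = {3, 4, 8}
Tree: B1–B2, B2–B3, B3–B4, B4–B5, B5–B6
The largest bag has 3 vertices, giving width 2; this decomposition certifies tw(G) ≤ 2. Since 6–5–2–1–6 is a cycle in G, G is not acyclic. Forests are exactly the graphs of treewidth ≤ 1, so tw(G) ≥ 2. Hence tw(G) = 2 exactly.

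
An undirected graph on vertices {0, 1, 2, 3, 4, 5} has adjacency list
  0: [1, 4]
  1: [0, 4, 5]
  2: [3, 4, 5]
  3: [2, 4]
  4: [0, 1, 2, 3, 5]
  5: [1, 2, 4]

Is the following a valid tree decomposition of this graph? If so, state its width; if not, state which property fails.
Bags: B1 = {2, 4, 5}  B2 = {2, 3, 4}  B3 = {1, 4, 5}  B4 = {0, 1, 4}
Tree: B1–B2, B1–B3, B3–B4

Every vertex of G appears in some bag (union = {0, 1, 2, 3, 4, 5}); every edge is covered by a bag; and for each vertex v the set of bags containing v is connected in the bag tree. The decomposition is therefore valid. The largest bag has 3 vertices, so the width is 2.

Yes; width 2.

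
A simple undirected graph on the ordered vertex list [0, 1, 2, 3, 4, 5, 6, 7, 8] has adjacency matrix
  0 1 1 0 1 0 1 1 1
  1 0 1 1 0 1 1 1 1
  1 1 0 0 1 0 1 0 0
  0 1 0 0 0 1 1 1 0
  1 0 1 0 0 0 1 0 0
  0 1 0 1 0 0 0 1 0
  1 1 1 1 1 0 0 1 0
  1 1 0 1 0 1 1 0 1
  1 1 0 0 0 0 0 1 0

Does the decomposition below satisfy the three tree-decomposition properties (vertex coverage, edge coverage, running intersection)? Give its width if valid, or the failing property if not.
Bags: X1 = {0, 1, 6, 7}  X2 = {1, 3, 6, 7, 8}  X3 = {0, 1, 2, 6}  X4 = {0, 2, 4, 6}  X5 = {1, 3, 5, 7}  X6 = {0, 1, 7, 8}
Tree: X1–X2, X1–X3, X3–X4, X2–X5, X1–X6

A tree decomposition must satisfy three properties: every vertex lies in some bag; for every edge, both endpoints lie together in some bag; and for every vertex, the bags containing it form a connected subtree. Here bags containing vertex 8 are not connected in the tree, so the decomposition is invalid.

No — bags containing vertex 8 are not connected in the tree.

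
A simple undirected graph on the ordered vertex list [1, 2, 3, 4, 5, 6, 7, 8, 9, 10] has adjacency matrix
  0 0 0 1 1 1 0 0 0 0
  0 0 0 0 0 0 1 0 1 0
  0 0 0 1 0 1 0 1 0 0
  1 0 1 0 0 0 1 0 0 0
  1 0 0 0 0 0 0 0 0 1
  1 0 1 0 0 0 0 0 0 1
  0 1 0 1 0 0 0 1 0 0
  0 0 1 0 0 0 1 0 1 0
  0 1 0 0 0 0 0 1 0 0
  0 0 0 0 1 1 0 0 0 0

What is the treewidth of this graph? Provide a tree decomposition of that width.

Every bag has size at most 3, so the width is 3 − 1 = 2 and tw(G) ≤ 2. The edges 9–2–7–8–9 form a cycle, so G is not a tree and its treewidth is at least 2. Combining the bounds, tw(G) = 2.

Treewidth 2.
One optimal decomposition is:
Bags: B1 = {2, 8, 9}  B2 = {2, 7, 8}  B3 = {3, 7, 8}  B4 = {3, 4, 7}  B5 = {3, 4, 6}  B6 = {1, 4, 6}  B7 = {1, 6, 10}  B8 = {1, 5, 10}
Tree: B1–B2, B2–B3, B3–B4, B4–B5, B5–B6, B6–B7, B7–B8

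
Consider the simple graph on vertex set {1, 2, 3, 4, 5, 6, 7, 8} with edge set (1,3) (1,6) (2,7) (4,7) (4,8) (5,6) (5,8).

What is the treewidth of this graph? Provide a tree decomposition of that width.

The largest bag has 2 vertices, giving width 1; this decomposition certifies tw(G) ≤ 1. Since G has at least one edge (e.g. 2–7), it is not an edgeless graph, so tw(G) ≥ 1. Combining the bounds, tw(G) = 1.

Treewidth 1.
One such decomposition:
Bags: B1 = {2, 7}  B2 = {4, 7}  B3 = {4, 8}  B4 = {5, 8}  B5 = {5, 6}  B6 = {1, 6}  B7 = {1, 3}
Tree: B1–B2, B2–B3, B3–B4, B4–B5, B5–B6, B6–B7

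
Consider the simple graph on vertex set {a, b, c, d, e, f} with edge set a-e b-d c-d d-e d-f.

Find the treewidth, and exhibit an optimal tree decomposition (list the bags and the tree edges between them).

The largest bag has 2 vertices, giving width 1; this decomposition certifies tw(G) ≤ 1. Any graph with an edge has treewidth ≥ 1, and G has the edge d–b. The upper and lower bounds meet at 1, so that is the treewidth.

Treewidth 1.
Bags: B1 = {b, d}  B2 = {d, e}  B3 = {c, d}  B4 = {d, f}  B5 = {a, e}
Tree: B1–B2, B2–B3, B2–B4, B2–B5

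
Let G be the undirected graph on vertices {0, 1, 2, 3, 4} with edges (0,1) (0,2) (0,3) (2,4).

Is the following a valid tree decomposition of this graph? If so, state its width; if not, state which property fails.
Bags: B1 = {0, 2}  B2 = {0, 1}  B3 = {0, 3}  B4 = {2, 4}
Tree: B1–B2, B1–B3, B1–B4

Yes; width 1.

Checking the three conditions: (i) the bags cover all of {0, 1, 2, 3, 4}; (ii) for each edge, some bag contains both endpoints; (iii) the bags containing any fixed vertex form a subtree. All hold, so the decomposition is valid with width 2 − 1 = 1.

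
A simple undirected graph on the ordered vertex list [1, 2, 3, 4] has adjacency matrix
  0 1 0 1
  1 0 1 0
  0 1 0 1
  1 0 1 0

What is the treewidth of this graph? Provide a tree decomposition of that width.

Treewidth 2.
One such decomposition:
Bags: B1 = {1, 3, 4}  B2 = {1, 2, 3}
Tree: B1–B2

Each bag holds 3 vertices, so the decomposition has width 2, which upper-bounds the treewidth. For the lower bound, G contains the cycle 3–4–1–2–3, so G is not a forest; only forests have treewidth ≤ 1, hence tw(G) ≥ 2. Combining the bounds, tw(G) = 2.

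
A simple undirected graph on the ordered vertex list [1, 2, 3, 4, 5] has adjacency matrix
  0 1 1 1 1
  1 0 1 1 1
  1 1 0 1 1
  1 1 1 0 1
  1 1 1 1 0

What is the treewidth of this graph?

4

A width-4 tree decomposition is:
Bags: B1 = {1, 2, 3, 4, 5}
Tree: (single bag)
A single bag containing all 5 vertices is trivially a valid decomposition of width 4. Conversely, {1, 2, 3, 4, 5} is a clique of size 5, and the vertices of any clique must share a bag in every tree decomposition; so some bag has ≥ 5 vertices and tw(G) ≥ 4. Therefore the treewidth is 4.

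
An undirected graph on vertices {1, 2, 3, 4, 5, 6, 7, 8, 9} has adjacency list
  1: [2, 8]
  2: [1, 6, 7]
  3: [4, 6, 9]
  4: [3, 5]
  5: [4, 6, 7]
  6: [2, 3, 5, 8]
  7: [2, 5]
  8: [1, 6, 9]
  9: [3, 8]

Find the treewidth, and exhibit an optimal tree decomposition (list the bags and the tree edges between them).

Treewidth 3.
One such decomposition:
Bags: B1 = {2, 4, 5, 7}  B2 = {2, 4, 5, 6}  B3 = {2, 3, 4, 6}  B4 = {1, 2, 3, 6}  B5 = {1, 3, 6, 8}  B6 = {1, 3, 8, 9}
Tree: B1–B2, B2–B3, B3–B4, B4–B5, B5–B6

Every bag has size at most 4, so the width is 4 − 1 = 3 and tw(G) ≤ 3. For the lower bound: the 4 vertex sets {4,5,7}, {2}, {6}, {1,3,8,9} are disjoint, each induces a connected subgraph, and every pair is joined by at least one edge of G. Contracting each set to a single vertex therefore yields K_{4} as a minor, and since treewidth is minor-monotone, tw(G) ≥ tw(K_{4}) = 3. Combining the bounds, tw(G) = 3.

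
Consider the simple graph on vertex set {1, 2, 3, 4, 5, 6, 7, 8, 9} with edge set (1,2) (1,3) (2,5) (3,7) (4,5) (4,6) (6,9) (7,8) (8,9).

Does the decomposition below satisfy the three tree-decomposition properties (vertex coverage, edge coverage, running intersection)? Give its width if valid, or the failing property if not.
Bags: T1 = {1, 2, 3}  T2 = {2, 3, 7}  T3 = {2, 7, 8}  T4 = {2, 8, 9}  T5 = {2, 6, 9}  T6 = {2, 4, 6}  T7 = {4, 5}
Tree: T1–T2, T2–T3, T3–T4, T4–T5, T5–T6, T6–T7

A tree decomposition must satisfy three properties: every vertex lies in some bag; for every edge, both endpoints lie together in some bag; and for every vertex, the bags containing it form a connected subtree. Here edge (2,5) lies in no bag, so the decomposition is invalid.

No — edge (2,5) lies in no bag.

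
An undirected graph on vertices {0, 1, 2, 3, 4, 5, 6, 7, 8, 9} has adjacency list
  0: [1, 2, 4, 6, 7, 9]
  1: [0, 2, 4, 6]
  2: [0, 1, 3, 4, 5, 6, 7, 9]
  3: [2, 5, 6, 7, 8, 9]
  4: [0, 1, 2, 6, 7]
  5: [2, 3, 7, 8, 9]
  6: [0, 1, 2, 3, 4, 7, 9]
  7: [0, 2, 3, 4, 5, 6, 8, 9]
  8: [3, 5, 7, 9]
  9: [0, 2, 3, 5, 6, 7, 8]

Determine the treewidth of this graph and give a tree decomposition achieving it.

The largest bag has 5 vertices, giving width 4; this decomposition certifies tw(G) ≤ 4. On the other hand G contains the 5-clique {3, 5, 7, 8, 9}. A clique must lie in a single bag of any decomposition, so no decomposition can have width below 4. Therefore the treewidth is 4.

Treewidth 4.
One such decomposition:
Bags: B1 = {0, 2, 6, 7, 9}  B2 = {0, 2, 4, 6, 7}  B3 = {2, 3, 6, 7, 9}  B4 = {0, 1, 2, 4, 6}  B5 = {2, 3, 5, 7, 9}  B6 = {3, 5, 7, 8, 9}
Tree: B1–B2, B1–B3, B2–B4, B3–B5, B5–B6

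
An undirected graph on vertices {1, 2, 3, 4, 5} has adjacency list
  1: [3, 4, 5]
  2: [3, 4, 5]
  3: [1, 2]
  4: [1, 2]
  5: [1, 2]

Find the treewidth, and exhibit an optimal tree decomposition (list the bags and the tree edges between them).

Treewidth 2.
One optimal decomposition is:
Bags: B1 = {1, 2, 3}  B2 = {1, 2, 4}  B3 = {1, 2, 5}
Tree: B1–B2, B2–B3

Each bag holds 3 vertices, so the decomposition has width 2, which upper-bounds the treewidth. The edges 2–3–1–4–2 form a cycle, so G is not a tree and its treewidth is at least 2. Hence tw(G) = 2 exactly.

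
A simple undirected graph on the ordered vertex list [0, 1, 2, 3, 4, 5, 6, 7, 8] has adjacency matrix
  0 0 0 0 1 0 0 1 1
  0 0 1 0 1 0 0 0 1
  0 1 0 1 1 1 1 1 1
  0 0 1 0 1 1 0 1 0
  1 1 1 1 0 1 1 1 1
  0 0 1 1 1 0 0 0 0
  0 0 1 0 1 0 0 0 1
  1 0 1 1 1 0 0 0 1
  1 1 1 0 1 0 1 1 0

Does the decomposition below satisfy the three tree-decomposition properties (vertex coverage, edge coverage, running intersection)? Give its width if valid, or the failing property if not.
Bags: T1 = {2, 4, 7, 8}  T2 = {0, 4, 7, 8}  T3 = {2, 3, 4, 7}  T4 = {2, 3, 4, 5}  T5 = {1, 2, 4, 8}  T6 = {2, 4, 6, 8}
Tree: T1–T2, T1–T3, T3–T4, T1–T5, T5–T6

Checking the three conditions: (i) the bags cover all of {0, 1, 2, 3, 4, 5, 6, 7, 8}; (ii) for each edge, some bag contains both endpoints; (iii) the bags containing any fixed vertex form a subtree. All hold, so the decomposition is valid with width 4 − 1 = 3.

Yes; width 3.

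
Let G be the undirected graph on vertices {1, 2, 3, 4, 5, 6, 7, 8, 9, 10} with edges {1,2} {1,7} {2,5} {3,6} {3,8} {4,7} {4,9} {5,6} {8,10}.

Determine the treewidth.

1

A width-1 tree decomposition is:
Bags: B1 = {4, 9}  B2 = {4, 7}  B3 = {1, 7}  B4 = {1, 2}  B5 = {2, 5}  B6 = {5, 6}  B7 = {3, 6}  B8 = {3, 8}  B9 = {8, 10}
Tree: B1–B2, B2–B3, B3–B4, B4–B5, B5–B6, B6–B7, B7–B8, B8–B9
Every bag has size at most 2, so the width is 2 − 1 = 1 and tw(G) ≤ 1. G has an edge, so its treewidth is at least 1. Combining the bounds, tw(G) = 1.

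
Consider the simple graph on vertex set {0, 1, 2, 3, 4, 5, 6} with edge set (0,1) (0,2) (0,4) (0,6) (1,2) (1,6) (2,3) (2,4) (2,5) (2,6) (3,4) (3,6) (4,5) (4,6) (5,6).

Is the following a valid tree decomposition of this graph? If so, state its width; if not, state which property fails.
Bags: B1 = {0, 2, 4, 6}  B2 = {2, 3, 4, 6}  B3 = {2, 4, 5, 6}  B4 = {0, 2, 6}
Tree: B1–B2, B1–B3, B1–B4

No — vertex 1 appears in no bag.

A tree decomposition must satisfy three properties: every vertex lies in some bag; for every edge, both endpoints lie together in some bag; and for every vertex, the bags containing it form a connected subtree. Here vertex 1 appears in no bag, so the decomposition is invalid.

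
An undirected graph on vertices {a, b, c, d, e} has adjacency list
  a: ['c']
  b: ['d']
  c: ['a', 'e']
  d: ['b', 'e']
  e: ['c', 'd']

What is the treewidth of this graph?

1

A width-1 tree decomposition is:
Bags: B1 = {a, c}  B2 = {c, e}  B3 = {d, e}  B4 = {b, d}
Tree: B1–B2, B2–B3, B3–B4
The largest bag has 2 vertices, giving width 1; this decomposition certifies tw(G) ≤ 1. G has an edge, so its treewidth is at least 1. Hence tw(G) = 1 exactly.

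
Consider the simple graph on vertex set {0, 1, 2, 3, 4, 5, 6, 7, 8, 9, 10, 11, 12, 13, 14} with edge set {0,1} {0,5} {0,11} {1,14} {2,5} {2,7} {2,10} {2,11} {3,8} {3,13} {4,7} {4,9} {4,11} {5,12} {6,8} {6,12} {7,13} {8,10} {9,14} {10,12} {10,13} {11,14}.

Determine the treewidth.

3

A width-3 tree decomposition is:
Bags: B1 = {3, 6, 8, 13}  B2 = {6, 8, 10, 13}  B3 = {6, 10, 12, 13}  B4 = {7, 10, 12, 13}  B5 = {2, 7, 10, 12}  B6 = {2, 5, 7, 12}  B7 = {2, 4, 5, 7}  B8 = {2, 4, 5, 11}  B9 = {0, 4, 5, 11}  B10 = {0, 4, 9, 11}  B11 = {0, 9, 11, 14}  B12 = {0, 1, 9, 14}
Tree: B1–B2, B2–B3, B3–B4, B4–B5, B5–B6, B6–B7, B7–B8, B8–B9, B9–B10, B10–B11, B11–B12
Each bag holds 4 vertices, so the decomposition has width 3, which upper-bounds the treewidth. For the lower bound: the 4 vertex sets {3,6,8}, {13}, {10}, {2,5,7,12} are disjoint, each induces a connected subgraph, and every pair is joined by at least one edge of G. Contracting each set to a single vertex therefore yields K_{4} as a minor, and since treewidth is minor-monotone, tw(G) ≥ tw(K_{4}) = 3. The upper and lower bounds meet at 3, so that is the treewidth.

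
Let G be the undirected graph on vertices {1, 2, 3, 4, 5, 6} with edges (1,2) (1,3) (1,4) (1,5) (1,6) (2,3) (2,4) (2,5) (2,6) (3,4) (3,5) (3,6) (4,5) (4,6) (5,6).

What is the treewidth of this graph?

A width-5 tree decomposition is:
Bags: B1 = {1, 2, 3, 4, 5, 6}
Tree: (single bag)
A single bag containing all 6 vertices is trivially a valid decomposition of width 5. Conversely, {1, 2, 3, 4, 5, 6} is a clique of size 6, and the vertices of any clique must share a bag in every tree decomposition; so some bag has ≥ 6 vertices and tw(G) ≥ 5. Therefore the treewidth is 5.

5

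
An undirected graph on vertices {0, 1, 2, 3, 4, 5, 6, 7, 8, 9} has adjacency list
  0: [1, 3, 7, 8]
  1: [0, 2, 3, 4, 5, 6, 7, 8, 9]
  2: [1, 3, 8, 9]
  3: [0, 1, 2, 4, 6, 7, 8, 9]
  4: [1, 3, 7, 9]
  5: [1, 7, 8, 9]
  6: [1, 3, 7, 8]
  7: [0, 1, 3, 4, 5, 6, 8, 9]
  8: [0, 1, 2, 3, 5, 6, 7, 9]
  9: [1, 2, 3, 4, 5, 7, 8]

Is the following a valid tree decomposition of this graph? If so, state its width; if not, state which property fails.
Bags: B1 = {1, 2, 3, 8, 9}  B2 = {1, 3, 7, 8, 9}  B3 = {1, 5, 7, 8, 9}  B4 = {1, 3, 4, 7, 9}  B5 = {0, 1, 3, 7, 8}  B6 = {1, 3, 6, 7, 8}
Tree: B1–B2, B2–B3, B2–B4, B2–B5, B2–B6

Yes; width 4.

Checking the three conditions: (i) the bags cover all of {0, 1, 2, 3, 4, 5, 6, 7, 8, 9}; (ii) for each edge, some bag contains both endpoints; (iii) the bags containing any fixed vertex form a subtree. All hold, so the decomposition is valid with width 5 − 1 = 4.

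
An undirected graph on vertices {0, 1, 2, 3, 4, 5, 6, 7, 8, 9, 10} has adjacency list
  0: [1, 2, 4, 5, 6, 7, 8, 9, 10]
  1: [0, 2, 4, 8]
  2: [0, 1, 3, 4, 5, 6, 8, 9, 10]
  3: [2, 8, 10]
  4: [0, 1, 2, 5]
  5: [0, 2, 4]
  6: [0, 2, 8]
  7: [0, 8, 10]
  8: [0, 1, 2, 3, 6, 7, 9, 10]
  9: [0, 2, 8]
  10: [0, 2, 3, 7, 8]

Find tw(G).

A width-3 tree decomposition is:
Bags: B1 = {0, 2, 8, 10}  B2 = {0, 2, 6, 8}  B3 = {0, 1, 2, 8}  B4 = {0, 7, 8, 10}  B5 = {0, 1, 2, 4}  B6 = {0, 2, 4, 5}  B7 = {0, 2, 8, 9}  B8 = {2, 3, 8, 10}
Tree: B1–B2, B2–B3, B1–B4, B3–B5, B5–B6, B3–B7, B1–B8
The largest bag has 4 vertices, giving width 3; this decomposition certifies tw(G) ≤ 3. Conversely, {0, 1, 2, 8} is a clique of size 4, and the vertices of any clique must share a bag in every tree decomposition; so some bag has ≥ 4 vertices and tw(G) ≥ 3. Combining the bounds, tw(G) = 3.

3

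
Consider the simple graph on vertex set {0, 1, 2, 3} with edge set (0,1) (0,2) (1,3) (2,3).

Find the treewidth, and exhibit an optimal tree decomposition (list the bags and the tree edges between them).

Each bag holds 3 vertices, so the decomposition has width 2, which upper-bounds the treewidth. For the lower bound, G contains the cycle 0–1–3–2–0, so G is not a forest; only forests have treewidth ≤ 1, hence tw(G) ≥ 2. Hence tw(G) = 2 exactly.

Treewidth 2.
One such decomposition:
Bags: B1 = {0, 1, 3}  B2 = {0, 2, 3}
Tree: B1–B2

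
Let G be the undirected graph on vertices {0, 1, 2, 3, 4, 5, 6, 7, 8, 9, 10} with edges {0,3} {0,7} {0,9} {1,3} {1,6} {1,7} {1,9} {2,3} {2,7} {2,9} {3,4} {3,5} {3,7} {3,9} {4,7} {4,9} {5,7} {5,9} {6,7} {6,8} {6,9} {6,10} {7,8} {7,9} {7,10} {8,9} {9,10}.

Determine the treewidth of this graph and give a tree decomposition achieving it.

Each bag holds 4 vertices, so the decomposition has width 3, which upper-bounds the treewidth. On the other hand G contains the 4-clique {6, 7, 8, 9}. A clique must lie in a single bag of any decomposition, so no decomposition can have width below 3. Therefore the treewidth is 3.

Treewidth 3.
One optimal decomposition is:
Bags: B1 = {1, 3, 7, 9}  B2 = {3, 5, 7, 9}  B3 = {1, 6, 7, 9}  B4 = {6, 7, 9, 10}  B5 = {6, 7, 8, 9}  B6 = {0, 3, 7, 9}  B7 = {2, 3, 7, 9}  B8 = {3, 4, 7, 9}
Tree: B1–B2, B1–B3, B3–B4, B4–B5, B2–B6, B1–B7, B2–B8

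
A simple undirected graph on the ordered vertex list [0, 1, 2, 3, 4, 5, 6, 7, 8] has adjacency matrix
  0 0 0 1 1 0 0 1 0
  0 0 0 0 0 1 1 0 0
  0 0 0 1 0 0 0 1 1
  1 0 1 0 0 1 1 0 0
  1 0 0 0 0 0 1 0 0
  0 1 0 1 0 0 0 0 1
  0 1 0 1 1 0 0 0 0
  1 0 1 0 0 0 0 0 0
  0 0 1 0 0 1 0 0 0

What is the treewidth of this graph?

3

A width-3 tree decomposition is:
Bags: B1 = {0, 2, 4, 7}  B2 = {0, 2, 3, 4}  B3 = {2, 3, 4, 6}  B4 = {2, 3, 6, 8}  B5 = {3, 5, 6, 8}  B6 = {1, 5, 6, 8}
Tree: B1–B2, B2–B3, B3–B4, B4–B5, B5–B6
The largest bag has 4 vertices, giving width 3; this decomposition certifies tw(G) ≤ 3. For the lower bound: the 4 vertex sets {0,4,7}, {2}, {3}, {1,5,6,8} are disjoint, each induces a connected subgraph, and every pair is joined by at least one edge of G. Contracting each set to a single vertex therefore yields K_{4} as a minor, and since treewidth is minor-monotone, tw(G) ≥ tw(K_{4}) = 3. The upper and lower bounds meet at 3, so that is the treewidth.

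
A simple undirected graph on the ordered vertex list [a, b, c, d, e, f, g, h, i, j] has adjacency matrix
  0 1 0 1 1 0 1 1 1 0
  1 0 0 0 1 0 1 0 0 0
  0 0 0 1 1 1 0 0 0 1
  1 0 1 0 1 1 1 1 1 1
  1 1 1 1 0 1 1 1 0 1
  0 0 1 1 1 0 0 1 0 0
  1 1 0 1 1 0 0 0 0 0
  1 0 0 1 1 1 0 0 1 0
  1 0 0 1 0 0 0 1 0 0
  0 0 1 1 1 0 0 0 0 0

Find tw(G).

3

A width-3 tree decomposition is:
Bags: B1 = {a, d, e, g}  B2 = {a, d, e, h}  B3 = {d, e, f, h}  B4 = {a, b, e, g}  B5 = {a, d, h, i}  B6 = {c, d, e, f}  B7 = {c, d, e, j}
Tree: B1–B2, B2–B3, B1–B4, B2–B5, B3–B6, B6–B7
Every bag has size at most 4, so the width is 4 − 1 = 3 and tw(G) ≤ 3. On the other hand G contains the 4-clique {a, d, e, g}. A clique must lie in a single bag of any decomposition, so no decomposition can have width below 3. The upper and lower bounds meet at 3, so that is the treewidth.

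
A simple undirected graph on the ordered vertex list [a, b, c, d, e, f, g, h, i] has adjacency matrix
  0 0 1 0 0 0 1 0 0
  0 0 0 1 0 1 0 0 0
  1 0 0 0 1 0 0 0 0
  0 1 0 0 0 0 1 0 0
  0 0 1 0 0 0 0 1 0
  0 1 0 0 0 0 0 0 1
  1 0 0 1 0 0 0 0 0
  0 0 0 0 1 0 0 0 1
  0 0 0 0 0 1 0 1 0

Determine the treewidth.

2

A width-2 tree decomposition is:
Bags: B1 = {a, c, e}  B2 = {a, e, g}  B3 = {d, e, g}  B4 = {b, d, e}  B5 = {b, e, f}  B6 = {e, f, i}  B7 = {e, h, i}
Tree: B1–B2, B2–B3, B3–B4, B4–B5, B5–B6, B6–B7
Every bag has size at most 3, so the width is 3 − 1 = 2 and tw(G) ≤ 2. The edges e–c–a–g–d–b–f–i–h–e form a cycle, so G is not a tree and its treewidth is at least 2. Hence tw(G) = 2 exactly.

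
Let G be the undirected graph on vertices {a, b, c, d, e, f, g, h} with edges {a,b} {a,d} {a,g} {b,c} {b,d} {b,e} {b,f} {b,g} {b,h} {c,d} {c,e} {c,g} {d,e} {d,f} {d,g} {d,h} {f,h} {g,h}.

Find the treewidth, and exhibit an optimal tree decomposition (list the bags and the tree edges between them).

Treewidth 3.
One such decomposition:
Bags: B1 = {b, d, g, h}  B2 = {b, d, f, h}  B3 = {b, c, d, g}  B4 = {a, b, d, g}  B5 = {b, c, d, e}
Tree: B1–B2, B1–B3, B1–B4, B3–B5

The largest bag has 4 vertices, giving width 3; this decomposition certifies tw(G) ≤ 3. On the other hand G contains the 4-clique {b, d, g, h}. A clique must lie in a single bag of any decomposition, so no decomposition can have width below 3. Combining the bounds, tw(G) = 3.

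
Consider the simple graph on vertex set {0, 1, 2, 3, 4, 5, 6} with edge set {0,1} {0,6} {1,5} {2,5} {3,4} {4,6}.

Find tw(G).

A width-1 tree decomposition is:
Bags: B1 = {3, 4}  B2 = {4, 6}  B3 = {0, 6}  B4 = {0, 1}  B5 = {1, 5}  B6 = {2, 5}
Tree: B1–B2, B2–B3, B3–B4, B4–B5, B5–B6
The largest bag has 2 vertices, giving width 1; this decomposition certifies tw(G) ≤ 1. Since G has at least one edge (e.g. 3–4), it is not an edgeless graph, so tw(G) ≥ 1. The upper and lower bounds meet at 1, so that is the treewidth.

1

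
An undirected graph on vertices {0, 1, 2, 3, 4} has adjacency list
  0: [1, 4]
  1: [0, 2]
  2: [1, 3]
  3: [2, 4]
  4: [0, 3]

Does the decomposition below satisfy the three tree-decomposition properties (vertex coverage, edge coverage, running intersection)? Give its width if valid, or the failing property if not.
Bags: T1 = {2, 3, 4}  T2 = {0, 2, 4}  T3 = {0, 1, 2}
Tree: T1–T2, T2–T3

Every vertex of G appears in some bag (union = {0, 1, 2, 3, 4}); every edge is covered by a bag; and for each vertex v the set of bags containing v is connected in the bag tree. The decomposition is therefore valid. The largest bag has 3 vertices, so the width is 2.

Yes; width 2.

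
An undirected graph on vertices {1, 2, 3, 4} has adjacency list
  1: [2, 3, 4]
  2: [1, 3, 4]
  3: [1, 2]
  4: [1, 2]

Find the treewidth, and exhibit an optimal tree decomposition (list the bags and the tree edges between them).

Treewidth 2.
One optimal decomposition is:
Bags: B1 = {1, 2, 3}  B2 = {1, 2, 4}
Tree: B1–B2

Each bag holds 3 vertices, so the decomposition has width 2, which upper-bounds the treewidth. For the lower bound, the 3 vertices {1, 2, 3} are pairwise adjacent, and any tree decomposition puts a clique entirely inside one bag — forcing width ≥ 2. Therefore the treewidth is 2.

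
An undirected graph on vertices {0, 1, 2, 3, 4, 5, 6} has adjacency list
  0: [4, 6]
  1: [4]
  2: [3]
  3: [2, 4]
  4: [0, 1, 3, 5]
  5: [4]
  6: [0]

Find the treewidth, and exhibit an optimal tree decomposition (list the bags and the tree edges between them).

Treewidth 1.
One optimal decomposition is:
Bags: B1 = {1, 4}  B2 = {4, 5}  B3 = {0, 4}  B4 = {3, 4}  B5 = {2, 3}  B6 = {0, 6}
Tree: B1–B2, B1–B3, B3–B4, B4–B5, B3–B6

Every bag has size at most 2, so the width is 2 − 1 = 1 and tw(G) ≤ 1. Any graph with an edge has treewidth ≥ 1, and G has the edge 1–4. The upper and lower bounds meet at 1, so that is the treewidth.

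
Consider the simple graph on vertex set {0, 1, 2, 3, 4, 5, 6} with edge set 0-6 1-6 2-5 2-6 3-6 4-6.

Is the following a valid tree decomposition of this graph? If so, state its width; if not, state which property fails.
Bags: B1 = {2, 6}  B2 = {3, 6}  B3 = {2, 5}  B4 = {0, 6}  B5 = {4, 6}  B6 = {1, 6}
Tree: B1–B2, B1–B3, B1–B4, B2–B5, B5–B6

Vertex coverage: the bags together contain {0, 1, 2, 3, 4, 5, 6}, the full vertex set. Edge coverage: each edge of G has both endpoints in at least one bag. Running intersection: for every vertex, the bags containing it form a connected subtree. All three properties hold, so this is a valid tree decomposition of width max|bag| − 1 = 1, and hence tw(G) ≤ 1.

Yes; width 1.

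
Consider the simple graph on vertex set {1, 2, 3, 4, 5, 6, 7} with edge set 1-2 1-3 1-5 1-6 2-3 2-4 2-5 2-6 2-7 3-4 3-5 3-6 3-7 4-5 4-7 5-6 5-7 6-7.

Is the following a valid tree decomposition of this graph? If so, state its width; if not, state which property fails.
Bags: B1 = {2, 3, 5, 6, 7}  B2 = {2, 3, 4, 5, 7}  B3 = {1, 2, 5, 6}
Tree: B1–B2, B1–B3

A tree decomposition must satisfy three properties: every vertex lies in some bag; for every edge, both endpoints lie together in some bag; and for every vertex, the bags containing it form a connected subtree. Here edge (3,1) lies in no bag, so the decomposition is invalid.

No — edge (3,1) lies in no bag.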